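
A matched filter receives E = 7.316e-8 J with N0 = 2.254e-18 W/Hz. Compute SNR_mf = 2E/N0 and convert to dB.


SNR_lin = 2 * 7.316e-8 / 2.254e-18 = 6.492e10
SNR_dB = 10*log10(6.492e10) = 108.1 dB

108.1 dB


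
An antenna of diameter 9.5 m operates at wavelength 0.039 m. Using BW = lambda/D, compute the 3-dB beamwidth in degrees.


BW_rad = 0.039 / 9.5 = 0.004105
BW_deg = 0.24 degrees

0.24 degrees


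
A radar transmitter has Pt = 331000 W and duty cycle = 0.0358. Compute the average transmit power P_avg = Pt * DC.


P_avg = 331000 * 0.0358 = 11849.8 W

11849.8 W


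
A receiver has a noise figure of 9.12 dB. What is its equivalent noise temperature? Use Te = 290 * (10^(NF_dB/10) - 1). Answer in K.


NF_lin = 10^(9.12/10) = 8.165824
Te = 290 * (8.165824 - 1) = 2078.1 K

2078.1 K


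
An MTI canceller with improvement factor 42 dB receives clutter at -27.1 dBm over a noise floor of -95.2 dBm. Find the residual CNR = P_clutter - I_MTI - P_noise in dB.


CNR = -27.1 - 42 - (-95.2) = 26.1 dB

26.1 dB


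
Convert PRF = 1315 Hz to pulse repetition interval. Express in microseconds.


PRI = 1/1315 = 0.0007604563 s = 760.5 us

760.5 us


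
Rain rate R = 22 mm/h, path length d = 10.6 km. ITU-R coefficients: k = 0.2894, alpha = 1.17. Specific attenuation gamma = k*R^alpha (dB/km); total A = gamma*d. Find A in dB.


gamma = 0.2894 * 22^1.17 = 10.767951 dB/km
A = 10.767951 * 10.6 = 114.14 dB

114.14 dB


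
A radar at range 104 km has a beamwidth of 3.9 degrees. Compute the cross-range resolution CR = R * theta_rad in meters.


BW_rad = 0.068067841
CR = 104000 * 0.068067841 = 7079.1 m

7079.1 m


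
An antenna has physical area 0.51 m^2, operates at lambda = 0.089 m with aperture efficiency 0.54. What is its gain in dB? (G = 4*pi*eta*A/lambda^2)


G_linear = 4*pi*0.54*0.51/0.089^2 = 436.91
G_dB = 10*log10(436.91) = 26.4 dB

26.4 dB


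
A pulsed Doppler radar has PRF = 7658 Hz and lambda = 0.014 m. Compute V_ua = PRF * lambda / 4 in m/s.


V_ua = 7658 * 0.014 / 4 = 26.8 m/s

26.8 m/s


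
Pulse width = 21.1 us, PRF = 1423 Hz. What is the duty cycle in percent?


DC = 21.1e-6 * 1423 * 100 = 3.0%

3.0%


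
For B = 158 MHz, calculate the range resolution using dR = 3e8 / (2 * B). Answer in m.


dR = 3e8 / (2 * 158000000.0) = 0.95 m

0.95 m


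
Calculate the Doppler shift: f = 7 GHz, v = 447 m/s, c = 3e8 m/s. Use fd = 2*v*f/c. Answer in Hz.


fd = 2 * 447 * 7000000000.0 / 3e8 = 20860.0 Hz

20860.0 Hz


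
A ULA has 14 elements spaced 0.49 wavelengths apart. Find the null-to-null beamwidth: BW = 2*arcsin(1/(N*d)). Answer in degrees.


1/(N*d) = 1/(14*0.49) = 0.145773
BW = 2*arcsin(0.145773) = 16.8 degrees

16.8 degrees


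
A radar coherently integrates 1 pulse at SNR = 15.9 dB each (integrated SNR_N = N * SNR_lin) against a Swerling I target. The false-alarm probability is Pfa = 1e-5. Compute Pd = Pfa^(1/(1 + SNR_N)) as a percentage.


SNR_lin = 10^(15.9/10) = 38.90451
SNR_N = 1 * 38.90451 = 38.90451
1/(1 + SNR_N) = 1/39.90451 = 0.0250598
Pd = (1e-5)^0.0250598 = 0.74938
Pd = 74.9%

74.9%


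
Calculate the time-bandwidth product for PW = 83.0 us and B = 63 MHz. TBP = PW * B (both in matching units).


TBP = 83.0 * 63 = 5229.0

5229.0


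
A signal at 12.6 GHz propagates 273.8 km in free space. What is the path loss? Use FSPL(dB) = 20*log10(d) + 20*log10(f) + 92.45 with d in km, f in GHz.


20*log10(273.8) = 48.75
20*log10(12.6) = 22.01
FSPL = 163.2 dB

163.2 dB


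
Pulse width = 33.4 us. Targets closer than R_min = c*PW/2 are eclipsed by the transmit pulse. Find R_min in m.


R_min = 3e8 * 33.4e-6 / 2 = 5010.0 m

5010.0 m


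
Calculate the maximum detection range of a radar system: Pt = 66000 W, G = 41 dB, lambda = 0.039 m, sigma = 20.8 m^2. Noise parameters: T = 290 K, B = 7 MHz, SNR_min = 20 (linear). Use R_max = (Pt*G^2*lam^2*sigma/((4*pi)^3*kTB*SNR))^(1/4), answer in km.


G_lin = 10^(41/10) = 12589.254118
R^4 = 66000 * 12589.254118^2 * 0.039^2 * 20.8 / ((4*pi)^3 * 1.38e-23 * 290 * 7000000.0 * 20)
R^4 = 2.97647e20 m^4
R_max = (2.97647e20)^(1/4) = 131348.6 m = 131.3 km

131.3 km


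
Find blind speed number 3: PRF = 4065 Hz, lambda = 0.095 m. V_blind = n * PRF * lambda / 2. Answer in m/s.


V_blind = 3 * 4065 * 0.095 / 2 = 579.3 m/s

579.3 m/s


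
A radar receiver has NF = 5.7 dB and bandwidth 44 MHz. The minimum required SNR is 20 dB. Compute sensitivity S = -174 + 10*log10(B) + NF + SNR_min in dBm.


10*log10(44000000.0) = 76.43
S = -174 + 76.43 + 5.7 + 20 = -71.9 dBm

-71.9 dBm


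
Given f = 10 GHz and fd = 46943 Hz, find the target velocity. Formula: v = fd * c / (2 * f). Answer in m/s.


v = 46943 * 3e8 / (2 * 10000000000.0) = 704.1 m/s

704.1 m/s


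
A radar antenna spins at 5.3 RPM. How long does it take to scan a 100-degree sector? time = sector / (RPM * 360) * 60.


t = 100 / (5.3 * 360) * 60 = 3.14 s

3.14 s


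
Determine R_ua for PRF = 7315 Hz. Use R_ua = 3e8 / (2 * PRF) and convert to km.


R_ua = 3e8 / (2 * 7315) = 20505.8 m = 20.5 km

20.5 km


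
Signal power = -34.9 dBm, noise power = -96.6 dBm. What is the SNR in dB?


SNR = -34.9 - (-96.6) = 61.7 dB

61.7 dB


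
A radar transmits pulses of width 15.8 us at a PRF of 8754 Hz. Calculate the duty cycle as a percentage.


DC = 15.8e-6 * 8754 * 100 = 13.83%

13.83%


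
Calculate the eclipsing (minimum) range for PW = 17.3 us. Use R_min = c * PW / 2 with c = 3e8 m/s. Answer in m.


R_min = 3e8 * 17.3e-6 / 2 = 2595.0 m

2595.0 m


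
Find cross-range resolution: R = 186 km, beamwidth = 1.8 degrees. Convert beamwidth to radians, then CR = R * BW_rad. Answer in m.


BW_rad = 0.031415927
CR = 186000 * 0.031415927 = 5843.4 m

5843.4 m


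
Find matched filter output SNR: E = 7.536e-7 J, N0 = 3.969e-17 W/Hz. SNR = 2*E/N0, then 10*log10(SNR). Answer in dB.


SNR_lin = 2 * 7.536e-7 / 3.969e-17 = 3.797e10
SNR_dB = 10*log10(3.797e10) = 105.8 dB

105.8 dB


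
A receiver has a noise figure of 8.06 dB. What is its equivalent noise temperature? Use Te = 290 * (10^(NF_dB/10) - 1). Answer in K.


NF_lin = 10^(8.06/10) = 6.397348
Te = 290 * (6.397348 - 1) = 1565.2 K

1565.2 K


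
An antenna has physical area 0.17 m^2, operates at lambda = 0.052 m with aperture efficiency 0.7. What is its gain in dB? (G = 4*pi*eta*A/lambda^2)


G_linear = 4*pi*0.7*0.17/0.052^2 = 553.03
G_dB = 10*log10(553.03) = 27.4 dB

27.4 dB


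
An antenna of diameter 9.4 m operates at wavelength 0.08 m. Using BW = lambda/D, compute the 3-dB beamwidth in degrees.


BW_rad = 0.08 / 9.4 = 0.008511
BW_deg = 0.49 degrees

0.49 degrees


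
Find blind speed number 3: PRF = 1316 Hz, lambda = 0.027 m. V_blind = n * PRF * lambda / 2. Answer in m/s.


V_blind = 3 * 1316 * 0.027 / 2 = 53.3 m/s

53.3 m/s


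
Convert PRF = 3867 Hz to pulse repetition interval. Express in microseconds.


PRI = 1/3867 = 0.0002585984 s = 258.6 us

258.6 us


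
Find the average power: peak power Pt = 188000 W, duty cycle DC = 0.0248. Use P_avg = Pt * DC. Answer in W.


P_avg = 188000 * 0.0248 = 4662.4 W

4662.4 W


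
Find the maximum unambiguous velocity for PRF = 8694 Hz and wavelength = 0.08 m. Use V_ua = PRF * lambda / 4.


V_ua = 8694 * 0.08 / 4 = 173.9 m/s

173.9 m/s


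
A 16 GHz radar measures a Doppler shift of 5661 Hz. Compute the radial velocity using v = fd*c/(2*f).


v = 5661 * 3e8 / (2 * 16000000000.0) = 53.1 m/s

53.1 m/s


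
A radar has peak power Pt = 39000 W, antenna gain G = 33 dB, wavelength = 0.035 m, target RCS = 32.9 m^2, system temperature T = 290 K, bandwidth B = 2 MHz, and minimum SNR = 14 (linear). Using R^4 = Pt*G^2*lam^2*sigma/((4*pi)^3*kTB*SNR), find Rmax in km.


G_lin = 10^(33/10) = 1995.262315
R^4 = 39000 * 1995.262315^2 * 0.035^2 * 32.9 / ((4*pi)^3 * 1.38e-23 * 290 * 2000000.0 * 14)
R^4 = 2.81405e19 m^4
R_max = (2.81405e19)^(1/4) = 72833.8 m = 72.8 km

72.8 km


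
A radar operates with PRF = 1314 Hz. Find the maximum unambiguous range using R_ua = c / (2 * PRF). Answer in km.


R_ua = 3e8 / (2 * 1314) = 114155.3 m = 114.2 km

114.2 km


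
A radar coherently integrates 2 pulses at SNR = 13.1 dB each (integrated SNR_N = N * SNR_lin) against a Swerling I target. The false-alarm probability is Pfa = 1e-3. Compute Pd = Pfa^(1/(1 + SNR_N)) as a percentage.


SNR_lin = 10^(13.1/10) = 20.41738
SNR_N = 2 * 20.41738 = 40.83476
1/(1 + SNR_N) = 1/41.83476 = 0.0239036
Pd = (1e-3)^0.0239036 = 0.84779
Pd = 84.8%

84.8%


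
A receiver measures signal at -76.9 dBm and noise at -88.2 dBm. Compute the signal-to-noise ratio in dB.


SNR = -76.9 - (-88.2) = 11.3 dB

11.3 dB


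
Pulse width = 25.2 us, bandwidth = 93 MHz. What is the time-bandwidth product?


TBP = 25.2 * 93 = 2343.6

2343.6


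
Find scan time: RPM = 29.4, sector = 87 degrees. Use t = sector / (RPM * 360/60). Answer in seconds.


t = 87 / (29.4 * 360) * 60 = 0.49 s

0.49 s


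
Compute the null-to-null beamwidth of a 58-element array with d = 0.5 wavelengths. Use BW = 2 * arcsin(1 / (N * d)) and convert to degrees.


1/(N*d) = 1/(58*0.5) = 0.034483
BW = 2*arcsin(0.034483) = 4.0 degrees

4.0 degrees


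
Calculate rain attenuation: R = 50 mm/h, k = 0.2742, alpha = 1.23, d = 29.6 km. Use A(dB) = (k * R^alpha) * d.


gamma = 0.2742 * 50^1.23 = 33.713245 dB/km
A = 33.713245 * 29.6 = 997.91 dB

997.91 dB


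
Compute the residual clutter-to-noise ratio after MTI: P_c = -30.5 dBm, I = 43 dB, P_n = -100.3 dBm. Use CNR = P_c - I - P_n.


CNR = -30.5 - 43 - (-100.3) = 26.8 dB

26.8 dB


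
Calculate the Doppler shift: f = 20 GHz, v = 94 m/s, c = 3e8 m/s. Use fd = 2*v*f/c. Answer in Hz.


fd = 2 * 94 * 20000000000.0 / 3e8 = 12533.3 Hz

12533.3 Hz


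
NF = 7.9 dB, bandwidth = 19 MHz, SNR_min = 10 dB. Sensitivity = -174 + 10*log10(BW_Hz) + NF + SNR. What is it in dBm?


10*log10(19000000.0) = 72.79
S = -174 + 72.79 + 7.9 + 10 = -83.3 dBm

-83.3 dBm


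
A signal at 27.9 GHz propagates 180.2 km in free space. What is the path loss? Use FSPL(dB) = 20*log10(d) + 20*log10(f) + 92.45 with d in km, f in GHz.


20*log10(180.2) = 45.12
20*log10(27.9) = 28.91
FSPL = 166.5 dB

166.5 dB


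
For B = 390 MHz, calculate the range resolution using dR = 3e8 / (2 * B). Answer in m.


dR = 3e8 / (2 * 390000000.0) = 0.38 m

0.38 m


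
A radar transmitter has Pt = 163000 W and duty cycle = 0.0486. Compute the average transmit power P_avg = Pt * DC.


P_avg = 163000 * 0.0486 = 7921.8 W

7921.8 W


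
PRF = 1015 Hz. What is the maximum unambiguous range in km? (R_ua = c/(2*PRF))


R_ua = 3e8 / (2 * 1015) = 147783.3 m = 147.8 km

147.8 km


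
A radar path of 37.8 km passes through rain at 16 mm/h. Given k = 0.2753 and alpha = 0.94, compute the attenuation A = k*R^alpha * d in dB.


gamma = 0.2753 * 16^0.94 = 3.729744 dB/km
A = 3.729744 * 37.8 = 140.98 dB

140.98 dB


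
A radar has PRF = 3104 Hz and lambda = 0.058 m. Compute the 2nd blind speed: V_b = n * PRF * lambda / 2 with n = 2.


V_blind = 2 * 3104 * 0.058 / 2 = 180.0 m/s

180.0 m/s


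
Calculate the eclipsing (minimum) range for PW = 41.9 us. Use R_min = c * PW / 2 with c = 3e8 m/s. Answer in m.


R_min = 3e8 * 41.9e-6 / 2 = 6285.0 m

6285.0 m


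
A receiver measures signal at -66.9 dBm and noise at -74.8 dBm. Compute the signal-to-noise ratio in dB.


SNR = -66.9 - (-74.8) = 7.9 dB

7.9 dB


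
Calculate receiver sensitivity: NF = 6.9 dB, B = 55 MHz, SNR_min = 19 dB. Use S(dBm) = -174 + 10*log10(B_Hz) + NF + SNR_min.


10*log10(55000000.0) = 77.4
S = -174 + 77.4 + 6.9 + 19 = -70.7 dBm

-70.7 dBm


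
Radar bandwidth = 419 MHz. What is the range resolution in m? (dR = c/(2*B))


dR = 3e8 / (2 * 419000000.0) = 0.36 m

0.36 m


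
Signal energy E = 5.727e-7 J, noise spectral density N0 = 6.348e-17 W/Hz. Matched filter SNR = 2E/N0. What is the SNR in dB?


SNR_lin = 2 * 5.727e-7 / 6.348e-17 = 1.804e10
SNR_dB = 10*log10(1.804e10) = 102.6 dB

102.6 dB


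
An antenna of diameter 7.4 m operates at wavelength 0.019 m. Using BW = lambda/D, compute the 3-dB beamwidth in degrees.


BW_rad = 0.019 / 7.4 = 0.002568
BW_deg = 0.15 degrees

0.15 degrees


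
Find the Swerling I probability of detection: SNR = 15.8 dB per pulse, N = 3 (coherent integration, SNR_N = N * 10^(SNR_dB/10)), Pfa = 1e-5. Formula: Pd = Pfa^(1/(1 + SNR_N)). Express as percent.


SNR_lin = 10^(15.8/10) = 38.01894
SNR_N = 3 * 38.01894 = 114.05682
1/(1 + SNR_N) = 1/115.05682 = 0.0086914
Pd = (1e-5)^0.0086914 = 0.90478
Pd = 90.5%

90.5%


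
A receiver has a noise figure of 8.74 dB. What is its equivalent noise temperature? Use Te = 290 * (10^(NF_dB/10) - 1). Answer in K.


NF_lin = 10^(8.74/10) = 7.481695
Te = 290 * (7.481695 - 1) = 1879.7 K

1879.7 K


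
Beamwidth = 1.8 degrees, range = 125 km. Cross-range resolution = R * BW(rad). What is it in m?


BW_rad = 0.031415927
CR = 125000 * 0.031415927 = 3927.0 m

3927.0 m


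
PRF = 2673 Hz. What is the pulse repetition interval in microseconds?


PRI = 1/2673 = 0.0003741115 s = 374.1 us

374.1 us


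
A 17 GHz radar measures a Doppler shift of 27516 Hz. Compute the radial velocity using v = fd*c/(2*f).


v = 27516 * 3e8 / (2 * 17000000000.0) = 242.8 m/s

242.8 m/s


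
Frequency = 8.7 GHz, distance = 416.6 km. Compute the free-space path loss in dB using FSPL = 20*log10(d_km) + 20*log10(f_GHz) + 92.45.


20*log10(416.6) = 52.39
20*log10(8.7) = 18.79
FSPL = 163.6 dB

163.6 dB


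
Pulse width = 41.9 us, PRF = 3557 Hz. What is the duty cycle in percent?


DC = 41.9e-6 * 3557 * 100 = 14.9%

14.9%


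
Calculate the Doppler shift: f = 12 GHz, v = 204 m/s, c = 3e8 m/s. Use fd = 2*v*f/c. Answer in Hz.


fd = 2 * 204 * 12000000000.0 / 3e8 = 16320.0 Hz

16320.0 Hz


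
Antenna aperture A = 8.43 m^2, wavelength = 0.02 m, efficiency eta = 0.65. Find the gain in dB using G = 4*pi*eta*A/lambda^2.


G_linear = 4*pi*0.65*8.43/0.02^2 = 172143.57
G_dB = 10*log10(172143.57) = 52.4 dB

52.4 dB


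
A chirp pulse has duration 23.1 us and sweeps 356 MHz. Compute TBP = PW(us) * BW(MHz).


TBP = 23.1 * 356 = 8223.6

8223.6


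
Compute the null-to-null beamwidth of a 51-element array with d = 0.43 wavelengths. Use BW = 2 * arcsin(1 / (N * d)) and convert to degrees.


1/(N*d) = 1/(51*0.43) = 0.0456
BW = 2*arcsin(0.0456) = 5.2 degrees

5.2 degrees


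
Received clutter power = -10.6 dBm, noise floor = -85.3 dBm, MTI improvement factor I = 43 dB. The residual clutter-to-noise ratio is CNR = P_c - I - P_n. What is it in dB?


CNR = -10.6 - 43 - (-85.3) = 31.7 dB

31.7 dB


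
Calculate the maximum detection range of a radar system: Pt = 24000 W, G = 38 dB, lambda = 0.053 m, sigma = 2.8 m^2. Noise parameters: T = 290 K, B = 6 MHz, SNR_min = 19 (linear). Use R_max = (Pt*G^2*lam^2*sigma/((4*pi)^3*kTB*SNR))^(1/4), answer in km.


G_lin = 10^(38/10) = 6309.573445
R^4 = 24000 * 6309.573445^2 * 0.053^2 * 2.8 / ((4*pi)^3 * 1.38e-23 * 290 * 6000000.0 * 19)
R^4 = 8.3006e18 m^4
R_max = (8.3006e18)^(1/4) = 53675.7 m = 53.7 km

53.7 km


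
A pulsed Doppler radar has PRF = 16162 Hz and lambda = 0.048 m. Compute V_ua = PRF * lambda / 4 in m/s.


V_ua = 16162 * 0.048 / 4 = 193.9 m/s

193.9 m/s


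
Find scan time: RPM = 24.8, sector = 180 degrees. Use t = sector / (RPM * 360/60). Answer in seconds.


t = 180 / (24.8 * 360) * 60 = 1.21 s

1.21 s


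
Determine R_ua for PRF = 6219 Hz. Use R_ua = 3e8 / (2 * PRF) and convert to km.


R_ua = 3e8 / (2 * 6219) = 24119.6 m = 24.1 km

24.1 km


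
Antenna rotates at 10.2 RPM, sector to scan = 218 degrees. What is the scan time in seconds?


t = 218 / (10.2 * 360) * 60 = 3.56 s

3.56 s


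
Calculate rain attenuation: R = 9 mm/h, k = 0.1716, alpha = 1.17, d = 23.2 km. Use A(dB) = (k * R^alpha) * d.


gamma = 0.1716 * 9^1.17 = 2.243784 dB/km
A = 2.243784 * 23.2 = 52.06 dB

52.06 dB


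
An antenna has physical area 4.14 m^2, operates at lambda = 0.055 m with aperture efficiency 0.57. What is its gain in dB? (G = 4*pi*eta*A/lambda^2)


G_linear = 4*pi*0.57*4.14/0.055^2 = 9803.02
G_dB = 10*log10(9803.02) = 39.9 dB

39.9 dB


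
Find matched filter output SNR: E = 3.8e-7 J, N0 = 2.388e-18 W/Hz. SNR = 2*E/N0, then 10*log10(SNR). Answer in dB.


SNR_lin = 2 * 3.8e-7 / 2.388e-18 = 3.183e11
SNR_dB = 10*log10(3.183e11) = 115.0 dB

115.0 dB


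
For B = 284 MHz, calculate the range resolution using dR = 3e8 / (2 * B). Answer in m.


dR = 3e8 / (2 * 284000000.0) = 0.53 m

0.53 m


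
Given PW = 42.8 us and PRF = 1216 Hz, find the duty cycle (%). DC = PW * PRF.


DC = 42.8e-6 * 1216 * 100 = 5.2%

5.2%


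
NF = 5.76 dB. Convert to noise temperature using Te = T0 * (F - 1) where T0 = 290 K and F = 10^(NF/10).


NF_lin = 10^(5.76/10) = 3.767038
Te = 290 * (3.767038 - 1) = 802.4 K

802.4 K


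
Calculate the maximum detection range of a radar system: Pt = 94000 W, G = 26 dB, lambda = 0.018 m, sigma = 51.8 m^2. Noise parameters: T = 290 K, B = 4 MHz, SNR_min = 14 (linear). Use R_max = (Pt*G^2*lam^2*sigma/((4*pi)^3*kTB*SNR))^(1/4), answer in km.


G_lin = 10^(26/10) = 398.107171
R^4 = 94000 * 398.107171^2 * 0.018^2 * 51.8 / ((4*pi)^3 * 1.38e-23 * 290 * 4000000.0 * 14)
R^4 = 5.62222e17 m^4
R_max = (5.62222e17)^(1/4) = 27382.7 m = 27.4 km

27.4 km


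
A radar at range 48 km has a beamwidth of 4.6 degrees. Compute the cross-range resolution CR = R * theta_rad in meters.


BW_rad = 0.080285146
CR = 48000 * 0.080285146 = 3853.7 m

3853.7 m


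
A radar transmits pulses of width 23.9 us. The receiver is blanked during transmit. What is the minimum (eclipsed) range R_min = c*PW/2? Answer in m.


R_min = 3e8 * 23.9e-6 / 2 = 3585.0 m

3585.0 m


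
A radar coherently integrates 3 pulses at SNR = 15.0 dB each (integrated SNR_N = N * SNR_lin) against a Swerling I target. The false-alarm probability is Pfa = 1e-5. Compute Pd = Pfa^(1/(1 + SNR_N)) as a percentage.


SNR_lin = 10^(15.0/10) = 31.62278
SNR_N = 3 * 31.62278 = 94.86834
1/(1 + SNR_N) = 1/95.86834 = 0.010431
Pd = (1e-5)^0.010431 = 0.88684
Pd = 88.7%

88.7%


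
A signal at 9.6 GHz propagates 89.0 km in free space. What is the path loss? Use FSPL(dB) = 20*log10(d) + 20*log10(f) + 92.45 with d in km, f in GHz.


20*log10(89.0) = 38.99
20*log10(9.6) = 19.65
FSPL = 151.1 dB

151.1 dB


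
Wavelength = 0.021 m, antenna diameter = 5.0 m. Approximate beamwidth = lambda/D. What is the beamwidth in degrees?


BW_rad = 0.021 / 5.0 = 0.0042
BW_deg = 0.24 degrees

0.24 degrees


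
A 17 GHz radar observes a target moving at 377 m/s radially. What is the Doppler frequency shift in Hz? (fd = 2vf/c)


fd = 2 * 377 * 17000000000.0 / 3e8 = 42726.7 Hz

42726.7 Hz


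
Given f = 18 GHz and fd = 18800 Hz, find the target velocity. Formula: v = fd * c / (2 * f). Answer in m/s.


v = 18800 * 3e8 / (2 * 18000000000.0) = 156.7 m/s

156.7 m/s


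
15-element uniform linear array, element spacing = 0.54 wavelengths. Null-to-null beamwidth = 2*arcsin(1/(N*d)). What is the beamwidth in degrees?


1/(N*d) = 1/(15*0.54) = 0.123457
BW = 2*arcsin(0.123457) = 14.2 degrees

14.2 degrees


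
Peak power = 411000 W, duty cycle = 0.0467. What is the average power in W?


P_avg = 411000 * 0.0467 = 19193.7 W

19193.7 W


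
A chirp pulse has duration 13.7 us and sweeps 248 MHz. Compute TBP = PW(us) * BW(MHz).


TBP = 13.7 * 248 = 3397.6

3397.6


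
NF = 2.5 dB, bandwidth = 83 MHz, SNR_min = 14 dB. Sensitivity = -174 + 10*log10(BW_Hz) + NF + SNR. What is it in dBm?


10*log10(83000000.0) = 79.19
S = -174 + 79.19 + 2.5 + 14 = -78.3 dBm

-78.3 dBm


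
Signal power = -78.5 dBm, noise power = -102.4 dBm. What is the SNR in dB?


SNR = -78.5 - (-102.4) = 23.9 dB

23.9 dB


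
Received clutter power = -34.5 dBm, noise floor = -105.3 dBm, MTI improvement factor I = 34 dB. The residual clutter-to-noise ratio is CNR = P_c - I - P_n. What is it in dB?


CNR = -34.5 - 34 - (-105.3) = 36.8 dB

36.8 dB


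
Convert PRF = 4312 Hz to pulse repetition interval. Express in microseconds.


PRI = 1/4312 = 0.0002319109 s = 231.9 us

231.9 us


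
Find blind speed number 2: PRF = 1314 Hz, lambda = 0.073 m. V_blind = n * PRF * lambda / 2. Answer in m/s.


V_blind = 2 * 1314 * 0.073 / 2 = 95.9 m/s

95.9 m/s


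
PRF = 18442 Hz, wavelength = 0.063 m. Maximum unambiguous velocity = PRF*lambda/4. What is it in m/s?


V_ua = 18442 * 0.063 / 4 = 290.5 m/s

290.5 m/s


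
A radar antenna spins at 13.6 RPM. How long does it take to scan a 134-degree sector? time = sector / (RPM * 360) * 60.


t = 134 / (13.6 * 360) * 60 = 1.64 s

1.64 s


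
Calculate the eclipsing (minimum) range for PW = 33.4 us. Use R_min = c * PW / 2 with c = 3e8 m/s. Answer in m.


R_min = 3e8 * 33.4e-6 / 2 = 5010.0 m

5010.0 m


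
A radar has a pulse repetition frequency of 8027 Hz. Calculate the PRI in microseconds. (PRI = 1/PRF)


PRI = 1/8027 = 0.0001245795 s = 124.6 us

124.6 us


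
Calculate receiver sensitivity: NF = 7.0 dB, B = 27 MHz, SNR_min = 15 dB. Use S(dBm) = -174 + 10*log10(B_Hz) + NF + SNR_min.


10*log10(27000000.0) = 74.31
S = -174 + 74.31 + 7.0 + 15 = -77.7 dBm

-77.7 dBm


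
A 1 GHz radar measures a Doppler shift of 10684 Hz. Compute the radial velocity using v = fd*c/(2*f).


v = 10684 * 3e8 / (2 * 1000000000.0) = 1602.6 m/s

1602.6 m/s


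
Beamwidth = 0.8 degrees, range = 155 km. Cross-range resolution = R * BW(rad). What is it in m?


BW_rad = 0.013962634
CR = 155000 * 0.013962634 = 2164.2 m

2164.2 m


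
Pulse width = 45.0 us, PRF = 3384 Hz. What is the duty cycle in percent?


DC = 45.0e-6 * 3384 * 100 = 15.23%

15.23%


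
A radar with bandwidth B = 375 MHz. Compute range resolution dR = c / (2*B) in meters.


dR = 3e8 / (2 * 375000000.0) = 0.4 m

0.4 m


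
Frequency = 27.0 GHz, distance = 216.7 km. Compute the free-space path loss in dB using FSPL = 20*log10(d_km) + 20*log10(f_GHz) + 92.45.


20*log10(216.7) = 46.72
20*log10(27.0) = 28.63
FSPL = 167.8 dB

167.8 dB


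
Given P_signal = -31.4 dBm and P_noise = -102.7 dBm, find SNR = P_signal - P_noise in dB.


SNR = -31.4 - (-102.7) = 71.3 dB

71.3 dB


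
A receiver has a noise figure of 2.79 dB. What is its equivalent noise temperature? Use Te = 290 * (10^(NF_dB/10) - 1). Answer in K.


NF_lin = 10^(2.79/10) = 1.901078
Te = 290 * (1.901078 - 1) = 261.3 K

261.3 K


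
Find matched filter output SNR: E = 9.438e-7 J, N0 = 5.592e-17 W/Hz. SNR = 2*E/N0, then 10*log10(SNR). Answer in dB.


SNR_lin = 2 * 9.438e-7 / 5.592e-17 = 3.376e10
SNR_dB = 10*log10(3.376e10) = 105.3 dB

105.3 dB


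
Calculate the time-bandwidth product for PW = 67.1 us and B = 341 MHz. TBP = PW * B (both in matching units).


TBP = 67.1 * 341 = 22881.1

22881.1


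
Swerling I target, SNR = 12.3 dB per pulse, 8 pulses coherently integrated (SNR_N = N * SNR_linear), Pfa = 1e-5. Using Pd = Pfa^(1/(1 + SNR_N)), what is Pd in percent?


SNR_lin = 10^(12.3/10) = 16.98244
SNR_N = 8 * 16.98244 = 135.85952
1/(1 + SNR_N) = 1/136.85952 = 0.0073068
Pd = (1e-5)^0.0073068 = 0.91932
Pd = 91.9%

91.9%


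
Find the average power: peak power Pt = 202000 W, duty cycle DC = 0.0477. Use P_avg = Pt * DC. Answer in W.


P_avg = 202000 * 0.0477 = 9635.4 W

9635.4 W


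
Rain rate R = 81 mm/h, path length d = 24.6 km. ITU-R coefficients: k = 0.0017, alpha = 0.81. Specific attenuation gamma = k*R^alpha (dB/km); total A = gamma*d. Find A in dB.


gamma = 0.0017 * 81^0.81 = 0.059748 dB/km
A = 0.059748 * 24.6 = 1.47 dB

1.47 dB


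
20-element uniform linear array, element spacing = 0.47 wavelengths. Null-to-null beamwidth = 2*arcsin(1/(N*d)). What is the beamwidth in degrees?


1/(N*d) = 1/(20*0.47) = 0.106383
BW = 2*arcsin(0.106383) = 12.2 degrees

12.2 degrees


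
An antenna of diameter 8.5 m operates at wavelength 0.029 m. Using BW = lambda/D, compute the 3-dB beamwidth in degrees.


BW_rad = 0.029 / 8.5 = 0.003412
BW_deg = 0.2 degrees

0.2 degrees


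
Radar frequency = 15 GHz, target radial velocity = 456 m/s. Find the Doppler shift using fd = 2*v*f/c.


fd = 2 * 456 * 15000000000.0 / 3e8 = 45600.0 Hz

45600.0 Hz


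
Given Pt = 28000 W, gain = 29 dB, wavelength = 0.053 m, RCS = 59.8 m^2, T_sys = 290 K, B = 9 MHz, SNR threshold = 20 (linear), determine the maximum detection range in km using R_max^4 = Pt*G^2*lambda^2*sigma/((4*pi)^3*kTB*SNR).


G_lin = 10^(29/10) = 794.328235
R^4 = 28000 * 794.328235^2 * 0.053^2 * 59.8 / ((4*pi)^3 * 1.38e-23 * 290 * 9000000.0 * 20)
R^4 = 2.07602e18 m^4
R_max = (2.07602e18)^(1/4) = 37958.4 m = 38.0 km

38.0 km


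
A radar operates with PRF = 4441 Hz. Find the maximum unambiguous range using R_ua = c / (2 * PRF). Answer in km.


R_ua = 3e8 / (2 * 4441) = 33776.2 m = 33.8 km

33.8 km


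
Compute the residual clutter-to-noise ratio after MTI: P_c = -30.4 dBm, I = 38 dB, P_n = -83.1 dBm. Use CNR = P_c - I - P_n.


CNR = -30.4 - 38 - (-83.1) = 14.7 dB

14.7 dB


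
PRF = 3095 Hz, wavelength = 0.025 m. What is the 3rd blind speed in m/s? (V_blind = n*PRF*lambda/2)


V_blind = 3 * 3095 * 0.025 / 2 = 116.1 m/s

116.1 m/s


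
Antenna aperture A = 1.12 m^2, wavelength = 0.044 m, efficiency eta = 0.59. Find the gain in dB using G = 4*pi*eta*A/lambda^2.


G_linear = 4*pi*0.59*1.12/0.044^2 = 4289.18
G_dB = 10*log10(4289.18) = 36.3 dB

36.3 dB


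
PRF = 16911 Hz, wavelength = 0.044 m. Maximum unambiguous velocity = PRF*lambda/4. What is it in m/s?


V_ua = 16911 * 0.044 / 4 = 186.0 m/s

186.0 m/s


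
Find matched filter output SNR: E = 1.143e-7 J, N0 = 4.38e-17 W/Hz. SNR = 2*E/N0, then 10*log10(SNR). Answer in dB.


SNR_lin = 2 * 1.143e-7 / 4.38e-17 = 5.219e9
SNR_dB = 10*log10(5.219e9) = 97.2 dB

97.2 dB


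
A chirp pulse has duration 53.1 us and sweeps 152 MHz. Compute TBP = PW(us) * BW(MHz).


TBP = 53.1 * 152 = 8071.2

8071.2


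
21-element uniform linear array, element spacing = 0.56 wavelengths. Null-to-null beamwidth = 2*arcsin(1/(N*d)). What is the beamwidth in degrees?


1/(N*d) = 1/(21*0.56) = 0.085034
BW = 2*arcsin(0.085034) = 9.8 degrees

9.8 degrees


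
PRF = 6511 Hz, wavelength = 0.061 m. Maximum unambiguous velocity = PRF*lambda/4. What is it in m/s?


V_ua = 6511 * 0.061 / 4 = 99.3 m/s

99.3 m/s


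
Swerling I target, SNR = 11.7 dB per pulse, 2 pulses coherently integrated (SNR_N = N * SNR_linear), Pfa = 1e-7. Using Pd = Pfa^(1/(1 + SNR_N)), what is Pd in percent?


SNR_lin = 10^(11.7/10) = 14.79108
SNR_N = 2 * 14.79108 = 29.58216
1/(1 + SNR_N) = 1/30.58216 = 0.0326988
Pd = (1e-7)^0.0326988 = 0.59035
Pd = 59.0%

59.0%


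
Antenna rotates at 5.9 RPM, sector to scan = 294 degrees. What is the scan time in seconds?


t = 294 / (5.9 * 360) * 60 = 8.31 s

8.31 s


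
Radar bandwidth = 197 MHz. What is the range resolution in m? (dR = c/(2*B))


dR = 3e8 / (2 * 197000000.0) = 0.76 m

0.76 m


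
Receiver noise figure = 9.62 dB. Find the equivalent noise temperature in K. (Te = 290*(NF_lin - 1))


NF_lin = 10^(9.62/10) = 9.162205
Te = 290 * (9.162205 - 1) = 2367.0 K

2367.0 K


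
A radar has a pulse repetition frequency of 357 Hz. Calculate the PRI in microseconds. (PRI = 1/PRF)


PRI = 1/357 = 0.0028011204 s = 2801.1 us

2801.1 us


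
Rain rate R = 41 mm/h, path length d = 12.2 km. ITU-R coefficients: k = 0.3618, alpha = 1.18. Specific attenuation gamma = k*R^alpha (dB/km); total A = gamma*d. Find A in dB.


gamma = 0.3618 * 41^1.18 = 28.943664 dB/km
A = 28.943664 * 12.2 = 353.11 dB

353.11 dB


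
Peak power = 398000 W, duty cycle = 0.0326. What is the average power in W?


P_avg = 398000 * 0.0326 = 12974.8 W

12974.8 W


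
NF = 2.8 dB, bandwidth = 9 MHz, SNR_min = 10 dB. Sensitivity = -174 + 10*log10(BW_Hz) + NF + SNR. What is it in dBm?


10*log10(9000000.0) = 69.54
S = -174 + 69.54 + 2.8 + 10 = -91.7 dBm

-91.7 dBm


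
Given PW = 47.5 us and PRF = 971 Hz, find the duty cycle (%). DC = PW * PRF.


DC = 47.5e-6 * 971 * 100 = 4.61%

4.61%


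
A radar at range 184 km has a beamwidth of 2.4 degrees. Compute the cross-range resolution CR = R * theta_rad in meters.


BW_rad = 0.041887902
CR = 184000 * 0.041887902 = 7707.4 m

7707.4 m


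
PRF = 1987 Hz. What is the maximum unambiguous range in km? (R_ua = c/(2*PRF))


R_ua = 3e8 / (2 * 1987) = 75490.7 m = 75.5 km

75.5 km


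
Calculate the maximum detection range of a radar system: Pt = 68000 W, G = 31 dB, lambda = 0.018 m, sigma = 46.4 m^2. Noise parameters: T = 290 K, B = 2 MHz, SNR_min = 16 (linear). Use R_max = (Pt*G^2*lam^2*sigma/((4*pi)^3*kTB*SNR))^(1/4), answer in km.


G_lin = 10^(31/10) = 1258.925412
R^4 = 68000 * 1258.925412^2 * 0.018^2 * 46.4 / ((4*pi)^3 * 1.38e-23 * 290 * 2000000.0 * 16)
R^4 = 6.37551e18 m^4
R_max = (6.37551e18)^(1/4) = 50249.2 m = 50.2 km

50.2 km


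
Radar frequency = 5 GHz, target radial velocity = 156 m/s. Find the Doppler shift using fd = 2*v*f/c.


fd = 2 * 156 * 5000000000.0 / 3e8 = 5200.0 Hz

5200.0 Hz


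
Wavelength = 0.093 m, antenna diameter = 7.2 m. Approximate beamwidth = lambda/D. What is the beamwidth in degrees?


BW_rad = 0.093 / 7.2 = 0.012917
BW_deg = 0.74 degrees

0.74 degrees


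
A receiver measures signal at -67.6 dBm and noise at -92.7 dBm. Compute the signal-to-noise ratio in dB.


SNR = -67.6 - (-92.7) = 25.1 dB

25.1 dB


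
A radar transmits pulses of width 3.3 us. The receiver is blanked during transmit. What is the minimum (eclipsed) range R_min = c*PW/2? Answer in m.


R_min = 3e8 * 3.3e-6 / 2 = 495.0 m

495.0 m


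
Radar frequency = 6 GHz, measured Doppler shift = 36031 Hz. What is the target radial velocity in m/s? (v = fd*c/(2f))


v = 36031 * 3e8 / (2 * 6000000000.0) = 900.8 m/s

900.8 m/s


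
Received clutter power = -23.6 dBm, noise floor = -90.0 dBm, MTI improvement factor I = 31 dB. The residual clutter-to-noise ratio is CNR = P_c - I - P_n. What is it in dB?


CNR = -23.6 - 31 - (-90.0) = 35.4 dB

35.4 dB


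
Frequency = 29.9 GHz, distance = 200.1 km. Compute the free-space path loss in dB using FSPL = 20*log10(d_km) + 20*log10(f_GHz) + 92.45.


20*log10(200.1) = 46.02
20*log10(29.9) = 29.51
FSPL = 168.0 dB

168.0 dB


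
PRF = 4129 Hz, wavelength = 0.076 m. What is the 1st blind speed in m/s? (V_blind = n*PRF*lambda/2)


V_blind = 1 * 4129 * 0.076 / 2 = 156.9 m/s

156.9 m/s


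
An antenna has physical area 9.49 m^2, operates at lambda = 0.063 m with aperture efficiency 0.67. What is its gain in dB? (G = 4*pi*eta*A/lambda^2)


G_linear = 4*pi*0.67*9.49/0.063^2 = 20131.21
G_dB = 10*log10(20131.21) = 43.0 dB

43.0 dB


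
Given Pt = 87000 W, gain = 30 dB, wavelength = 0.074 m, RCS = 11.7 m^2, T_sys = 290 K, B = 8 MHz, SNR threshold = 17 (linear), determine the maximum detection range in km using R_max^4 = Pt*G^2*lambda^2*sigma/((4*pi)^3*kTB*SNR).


G_lin = 10^(30/10) = 1000.0
R^4 = 87000 * 1000.0^2 * 0.074^2 * 11.7 / ((4*pi)^3 * 1.38e-23 * 290 * 8000000.0 * 17)
R^4 = 5.16087e18 m^4
R_max = (5.16087e18)^(1/4) = 47662.9 m = 47.7 km

47.7 km


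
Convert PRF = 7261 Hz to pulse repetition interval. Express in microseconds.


PRI = 1/7261 = 0.0001377221 s = 137.7 us

137.7 us


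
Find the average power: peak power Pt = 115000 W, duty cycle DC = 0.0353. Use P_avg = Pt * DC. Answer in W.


P_avg = 115000 * 0.0353 = 4059.5 W

4059.5 W


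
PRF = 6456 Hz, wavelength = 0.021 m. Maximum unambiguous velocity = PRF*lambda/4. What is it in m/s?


V_ua = 6456 * 0.021 / 4 = 33.9 m/s

33.9 m/s


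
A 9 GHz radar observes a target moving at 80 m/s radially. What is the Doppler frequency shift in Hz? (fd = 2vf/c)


fd = 2 * 80 * 9000000000.0 / 3e8 = 4800.0 Hz

4800.0 Hz


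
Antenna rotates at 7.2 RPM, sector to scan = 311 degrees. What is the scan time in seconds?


t = 311 / (7.2 * 360) * 60 = 7.2 s

7.2 s


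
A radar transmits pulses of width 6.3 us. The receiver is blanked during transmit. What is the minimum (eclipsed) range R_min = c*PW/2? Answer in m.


R_min = 3e8 * 6.3e-6 / 2 = 945.0 m

945.0 m


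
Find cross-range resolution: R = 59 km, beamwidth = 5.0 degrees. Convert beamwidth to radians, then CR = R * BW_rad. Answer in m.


BW_rad = 0.087266463
CR = 59000 * 0.087266463 = 5148.7 m

5148.7 m


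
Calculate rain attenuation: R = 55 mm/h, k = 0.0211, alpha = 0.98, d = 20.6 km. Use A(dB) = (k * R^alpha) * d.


gamma = 0.0211 * 55^0.98 = 1.071119 dB/km
A = 1.071119 * 20.6 = 22.07 dB

22.07 dB


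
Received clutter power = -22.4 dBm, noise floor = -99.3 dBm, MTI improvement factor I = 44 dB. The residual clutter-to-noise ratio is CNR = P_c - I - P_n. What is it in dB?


CNR = -22.4 - 44 - (-99.3) = 32.9 dB

32.9 dB


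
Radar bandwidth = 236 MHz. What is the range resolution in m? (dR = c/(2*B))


dR = 3e8 / (2 * 236000000.0) = 0.64 m

0.64 m


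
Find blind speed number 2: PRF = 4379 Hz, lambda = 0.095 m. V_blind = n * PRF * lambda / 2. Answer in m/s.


V_blind = 2 * 4379 * 0.095 / 2 = 416.0 m/s

416.0 m/s


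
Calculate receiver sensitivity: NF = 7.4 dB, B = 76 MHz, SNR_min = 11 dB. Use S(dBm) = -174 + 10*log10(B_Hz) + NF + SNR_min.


10*log10(76000000.0) = 78.81
S = -174 + 78.81 + 7.4 + 11 = -76.8 dBm

-76.8 dBm


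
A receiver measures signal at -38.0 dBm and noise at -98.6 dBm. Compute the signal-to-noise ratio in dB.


SNR = -38.0 - (-98.6) = 60.6 dB

60.6 dB


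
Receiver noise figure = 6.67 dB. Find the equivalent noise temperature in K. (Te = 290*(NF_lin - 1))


NF_lin = 10^(6.67/10) = 4.645153
Te = 290 * (4.645153 - 1) = 1057.1 K

1057.1 K


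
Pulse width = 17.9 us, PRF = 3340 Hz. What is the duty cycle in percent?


DC = 17.9e-6 * 3340 * 100 = 5.98%

5.98%


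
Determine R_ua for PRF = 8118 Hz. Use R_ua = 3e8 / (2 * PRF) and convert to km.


R_ua = 3e8 / (2 * 8118) = 18477.5 m = 18.5 km

18.5 km


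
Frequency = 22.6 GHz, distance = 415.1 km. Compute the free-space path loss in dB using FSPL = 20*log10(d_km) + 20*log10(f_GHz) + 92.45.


20*log10(415.1) = 52.36
20*log10(22.6) = 27.08
FSPL = 171.9 dB

171.9 dB


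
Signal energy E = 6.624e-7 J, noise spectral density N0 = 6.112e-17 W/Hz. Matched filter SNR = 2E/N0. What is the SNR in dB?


SNR_lin = 2 * 6.624e-7 / 6.112e-17 = 2.168e10
SNR_dB = 10*log10(2.168e10) = 103.4 dB

103.4 dB


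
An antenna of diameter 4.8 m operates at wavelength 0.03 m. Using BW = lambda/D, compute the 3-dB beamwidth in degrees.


BW_rad = 0.03 / 4.8 = 0.00625
BW_deg = 0.36 degrees

0.36 degrees


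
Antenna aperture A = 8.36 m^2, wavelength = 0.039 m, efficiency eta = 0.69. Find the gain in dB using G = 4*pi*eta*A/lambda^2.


G_linear = 4*pi*0.69*8.36/0.039^2 = 47658.02
G_dB = 10*log10(47658.02) = 46.8 dB

46.8 dB


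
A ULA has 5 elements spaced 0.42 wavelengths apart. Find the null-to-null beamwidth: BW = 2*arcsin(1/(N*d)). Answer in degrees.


1/(N*d) = 1/(5*0.42) = 0.47619
BW = 2*arcsin(0.47619) = 56.9 degrees

56.9 degrees


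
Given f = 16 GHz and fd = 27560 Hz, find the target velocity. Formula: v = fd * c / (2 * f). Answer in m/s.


v = 27560 * 3e8 / (2 * 16000000000.0) = 258.4 m/s

258.4 m/s


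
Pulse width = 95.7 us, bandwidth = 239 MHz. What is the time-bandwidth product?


TBP = 95.7 * 239 = 22872.3

22872.3


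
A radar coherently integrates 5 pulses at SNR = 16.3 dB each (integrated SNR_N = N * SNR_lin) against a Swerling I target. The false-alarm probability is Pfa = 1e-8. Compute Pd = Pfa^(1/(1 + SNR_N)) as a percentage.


SNR_lin = 10^(16.3/10) = 42.65795
SNR_N = 5 * 42.65795 = 213.28975
1/(1 + SNR_N) = 1/214.28975 = 0.0046666
Pd = (1e-8)^0.0046666 = 0.91763
Pd = 91.8%

91.8%


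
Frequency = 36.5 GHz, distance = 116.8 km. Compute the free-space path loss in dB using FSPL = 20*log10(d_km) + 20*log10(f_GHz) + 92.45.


20*log10(116.8) = 41.35
20*log10(36.5) = 31.25
FSPL = 165.0 dB

165.0 dB


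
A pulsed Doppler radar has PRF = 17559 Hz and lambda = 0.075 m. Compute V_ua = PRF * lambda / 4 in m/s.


V_ua = 17559 * 0.075 / 4 = 329.2 m/s

329.2 m/s


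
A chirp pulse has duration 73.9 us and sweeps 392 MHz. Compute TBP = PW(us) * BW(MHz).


TBP = 73.9 * 392 = 28968.8

28968.8


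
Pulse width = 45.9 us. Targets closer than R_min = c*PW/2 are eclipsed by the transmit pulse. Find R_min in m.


R_min = 3e8 * 45.9e-6 / 2 = 6885.0 m

6885.0 m


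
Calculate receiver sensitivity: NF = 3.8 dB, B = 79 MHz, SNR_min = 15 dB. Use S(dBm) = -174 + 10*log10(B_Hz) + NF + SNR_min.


10*log10(79000000.0) = 78.98
S = -174 + 78.98 + 3.8 + 15 = -76.2 dBm

-76.2 dBm


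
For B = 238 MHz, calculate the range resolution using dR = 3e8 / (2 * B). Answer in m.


dR = 3e8 / (2 * 238000000.0) = 0.63 m

0.63 m


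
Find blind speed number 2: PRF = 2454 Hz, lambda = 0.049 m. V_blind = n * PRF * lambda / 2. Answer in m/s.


V_blind = 2 * 2454 * 0.049 / 2 = 120.2 m/s

120.2 m/s


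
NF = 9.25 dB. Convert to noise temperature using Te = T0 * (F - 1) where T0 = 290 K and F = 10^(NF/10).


NF_lin = 10^(9.25/10) = 8.413951
Te = 290 * (8.413951 - 1) = 2150.0 K

2150.0 K


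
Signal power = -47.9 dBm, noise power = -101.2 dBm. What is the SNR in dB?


SNR = -47.9 - (-101.2) = 53.3 dB

53.3 dB


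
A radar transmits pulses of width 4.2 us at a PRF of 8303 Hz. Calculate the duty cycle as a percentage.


DC = 4.2e-6 * 8303 * 100 = 3.49%

3.49%


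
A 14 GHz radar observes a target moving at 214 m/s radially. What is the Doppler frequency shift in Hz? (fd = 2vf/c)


fd = 2 * 214 * 14000000000.0 / 3e8 = 19973.3 Hz

19973.3 Hz


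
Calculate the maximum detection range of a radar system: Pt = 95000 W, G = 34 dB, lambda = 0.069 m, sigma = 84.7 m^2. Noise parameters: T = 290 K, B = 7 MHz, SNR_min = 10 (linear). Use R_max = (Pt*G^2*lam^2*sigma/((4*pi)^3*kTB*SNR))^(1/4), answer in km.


G_lin = 10^(34/10) = 2511.886432
R^4 = 95000 * 2511.886432^2 * 0.069^2 * 84.7 / ((4*pi)^3 * 1.38e-23 * 290 * 7000000.0 * 10)
R^4 = 4.34811e20 m^4
R_max = (4.34811e20)^(1/4) = 144402.6 m = 144.4 km

144.4 km


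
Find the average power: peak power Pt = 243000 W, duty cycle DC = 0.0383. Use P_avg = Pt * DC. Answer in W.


P_avg = 243000 * 0.0383 = 9306.9 W

9306.9 W


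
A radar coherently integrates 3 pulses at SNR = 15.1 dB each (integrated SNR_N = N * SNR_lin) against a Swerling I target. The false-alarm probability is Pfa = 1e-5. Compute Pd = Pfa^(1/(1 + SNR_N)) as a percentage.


SNR_lin = 10^(15.1/10) = 32.35937
SNR_N = 3 * 32.35937 = 97.07811
1/(1 + SNR_N) = 1/98.07811 = 0.010196
Pd = (1e-5)^0.010196 = 0.88924
Pd = 88.9%

88.9%


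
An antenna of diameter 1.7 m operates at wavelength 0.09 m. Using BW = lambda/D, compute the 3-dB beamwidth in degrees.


BW_rad = 0.09 / 1.7 = 0.052941
BW_deg = 3.03 degrees

3.03 degrees


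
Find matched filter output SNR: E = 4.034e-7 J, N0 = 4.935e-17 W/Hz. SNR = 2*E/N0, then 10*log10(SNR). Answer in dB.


SNR_lin = 2 * 4.034e-7 / 4.935e-17 = 1.635e10
SNR_dB = 10*log10(1.635e10) = 102.1 dB

102.1 dB


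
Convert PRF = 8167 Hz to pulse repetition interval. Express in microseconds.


PRI = 1/8167 = 0.000122444 s = 122.4 us

122.4 us


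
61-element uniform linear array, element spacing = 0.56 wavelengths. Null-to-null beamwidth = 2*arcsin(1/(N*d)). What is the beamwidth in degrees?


1/(N*d) = 1/(61*0.56) = 0.029274
BW = 2*arcsin(0.029274) = 3.4 degrees

3.4 degrees


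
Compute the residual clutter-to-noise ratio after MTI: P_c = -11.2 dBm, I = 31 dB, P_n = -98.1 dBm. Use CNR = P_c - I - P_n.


CNR = -11.2 - 31 - (-98.1) = 55.9 dB

55.9 dB
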